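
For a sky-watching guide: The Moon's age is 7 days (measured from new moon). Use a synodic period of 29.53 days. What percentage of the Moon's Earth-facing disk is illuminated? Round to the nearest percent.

46%

The Moon has covered 7/29.53 of its cycle, so θ ≈ 360° × 7/29.53 = 85.3°.
cos 85.3° = 0.081, so f = (1 − 0.081)/2 = 0.459, so 46%.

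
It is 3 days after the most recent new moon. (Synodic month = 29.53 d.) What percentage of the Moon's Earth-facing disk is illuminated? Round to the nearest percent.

10%

Elongation θ = 360° × 3/29.53 ≈ 36.6°.
cos 36.6° = 0.803, so f = (1 − 0.803)/2 = 0.098, so 10%.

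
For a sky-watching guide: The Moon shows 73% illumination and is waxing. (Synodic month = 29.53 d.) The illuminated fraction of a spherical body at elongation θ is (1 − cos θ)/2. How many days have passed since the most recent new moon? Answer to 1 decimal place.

From f = (1 − cos θ)/2: cos θ = 1 − 2×0.73 = -0.460; arccos → 117.4°.
The Moon is waxing (0°–180°), so θ = 117.4° directly.
Age = 29.53 × 117.4°/360° ≈ 9.63 days.

9.6 days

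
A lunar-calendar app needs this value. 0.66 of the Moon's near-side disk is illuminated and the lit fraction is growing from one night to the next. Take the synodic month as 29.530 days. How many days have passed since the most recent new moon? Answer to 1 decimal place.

From f = (1 − cos θ)/2: cos θ = 1 − 2×0.66 = -0.320; arccos → 108.7°.
The Moon is waxing (0°–180°), so θ = 108.7° directly.
That fraction of the synodic month is 108.7/360 × 29.530 d ≈ 8.91 d.

8.9 days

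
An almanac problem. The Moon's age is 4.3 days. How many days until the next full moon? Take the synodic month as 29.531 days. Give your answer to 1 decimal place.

10.5 days

Full moon occurs at elongation 180°, i.e. at age 29.531 × 180/360 = 14.765 d.
That is 14.765 − 4.3 = 10.465 days ahead.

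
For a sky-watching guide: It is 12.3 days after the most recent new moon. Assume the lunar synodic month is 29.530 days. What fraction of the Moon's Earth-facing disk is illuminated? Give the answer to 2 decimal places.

Phase angle: θ = 360°·(12.3 d)/(29.530 d) = 149.9°.
Illuminated fraction = (1 − cos 149.9°)/2 = (1 − (-0.866))/2 ≈ 0.933.

0.93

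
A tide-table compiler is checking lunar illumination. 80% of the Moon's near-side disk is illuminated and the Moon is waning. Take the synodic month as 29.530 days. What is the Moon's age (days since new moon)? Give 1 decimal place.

Invert f = (1 − cos θ)/2 to get cos θ = 1 − 2(0.80) = -0.600, hence θ₀ = arccos -0.600 = 126.9°.
Waning ⇒ past full, so θ = 360° − 126.9° = 233.1°.
Age = 29.530 × 233.1°/360° ≈ 19.12 days.

19.1 days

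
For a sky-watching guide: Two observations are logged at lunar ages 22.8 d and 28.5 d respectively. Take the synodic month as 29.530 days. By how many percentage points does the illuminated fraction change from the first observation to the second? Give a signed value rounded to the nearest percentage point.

θ₁ = 360° × 22.8/29.530 = 278.0°, f₁ = (1 − cos θ₁)/2 = 0.431.
θ₂ = 360° × 28.5/29.530 = 347.4°, f₂ = (1 − cos θ₂)/2 = 0.012.
Change = f₂ − f₁ = -0.419 → -42 percentage points.

-42 pp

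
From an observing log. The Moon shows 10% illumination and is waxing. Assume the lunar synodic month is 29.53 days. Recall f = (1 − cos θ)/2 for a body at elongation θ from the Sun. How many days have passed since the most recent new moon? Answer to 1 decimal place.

3.0 days

cos θ = 1 − 2f = 0.800, giving a principal value of 36.9°.
Before full moon the principal value applies: θ = 36.9°.
That fraction of the synodic month is 36.9/360 × 29.53 d ≈ 3.02 d.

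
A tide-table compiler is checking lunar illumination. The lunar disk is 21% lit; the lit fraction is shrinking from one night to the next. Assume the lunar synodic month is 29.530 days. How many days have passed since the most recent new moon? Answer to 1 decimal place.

From f = (1 − cos θ)/2: cos θ = 1 − 2×0.21 = 0.580; arccos → 54.5°.
Waning ⇒ past full, so θ = 360° − 54.5° = 305.5°.
At 360°/29.530 d per day, 305.5° corresponds to 25.06 days.

25.1 days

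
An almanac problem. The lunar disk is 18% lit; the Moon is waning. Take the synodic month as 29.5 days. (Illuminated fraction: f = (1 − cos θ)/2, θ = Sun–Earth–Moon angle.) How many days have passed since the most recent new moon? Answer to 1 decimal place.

25.4 days

cos θ = 1 − 2f = 0.640, giving a principal value of 50.2°.
Since the Moon is past full (waning), take the reflex angle: θ = 360° − 50.2° = 309.8°.
Age = 29.5 × 309.8°/360° ≈ 25.39 days.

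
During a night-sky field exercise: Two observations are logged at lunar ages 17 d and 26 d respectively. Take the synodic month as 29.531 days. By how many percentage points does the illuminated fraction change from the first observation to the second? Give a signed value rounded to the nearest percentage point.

-81 pp

θ₁ = 360° × 17/29.531 = 207.2°, f₁ = (1 − cos θ₁)/2 = 0.945.
θ₂ = 360° × 26/29.531 = 317.0°, f₂ = (1 − cos θ₂)/2 = 0.135.
Change = f₂ − f₁ = -0.810 → -81 percentage points.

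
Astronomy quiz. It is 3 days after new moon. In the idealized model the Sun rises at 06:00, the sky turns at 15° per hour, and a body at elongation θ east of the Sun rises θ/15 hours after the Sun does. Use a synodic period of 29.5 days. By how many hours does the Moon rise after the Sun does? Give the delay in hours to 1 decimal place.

The Moon has covered 3/29.5 of its cycle, so θ ≈ 360° × 3/29.5 = 36.6°.
The Moon trails the Sun by θ/15 = 36.6/15 ≈ 2.44 hours.
So the Moon rises 2.44 h after the Sun.

2.4 h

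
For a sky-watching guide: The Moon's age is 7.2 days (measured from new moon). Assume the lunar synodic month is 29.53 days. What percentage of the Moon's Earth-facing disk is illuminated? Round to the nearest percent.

Phase angle: θ = 360°·(7.2 d)/(29.53 d) = 87.8°.
cos 87.8° = 0.039, so f = (1 − 0.039)/2 = 0.481, so 48%.

48%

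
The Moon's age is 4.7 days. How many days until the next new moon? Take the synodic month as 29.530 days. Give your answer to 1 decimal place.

One full lunation from the last new moon is 29.530 d; remaining = 29.530 − 4.7 = 24.830 d.

24.8 days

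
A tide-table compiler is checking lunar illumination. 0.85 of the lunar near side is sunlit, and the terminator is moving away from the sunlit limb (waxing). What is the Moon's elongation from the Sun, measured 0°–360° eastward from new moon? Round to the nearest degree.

From f = (1 − cos θ)/2: cos θ = 1 − 2×0.85 = -0.700; arccos → 134.4°.
Waxing ⇒ before full, so θ = 134.4°.

134°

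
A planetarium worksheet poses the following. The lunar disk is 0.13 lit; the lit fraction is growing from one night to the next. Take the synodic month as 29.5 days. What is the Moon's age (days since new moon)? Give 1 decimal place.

3.5 days

From f = (1 − cos θ)/2: cos θ = 1 − 2×0.13 = 0.740; arccos → 42.3°.
Before full moon the principal value applies: θ = 42.3°.
Age = 29.5 × 42.3°/360° ≈ 3.46 days.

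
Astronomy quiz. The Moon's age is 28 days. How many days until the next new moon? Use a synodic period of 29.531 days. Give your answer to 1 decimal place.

1.5 days

One full lunation from the last new moon is 29.531 d; remaining = 29.531 − 28 = 1.531 d.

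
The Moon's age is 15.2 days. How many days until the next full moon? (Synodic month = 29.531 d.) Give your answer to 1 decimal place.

29.1 days

Full moon occurs at elongation 180°, i.e. at age 29.531 × 180/360 = 14.765 d.
Already past this cycle's full moon; the next is at 14.765 + 29.531 = 44.296 d, so 44.296 − 15.2 = 29.096 days.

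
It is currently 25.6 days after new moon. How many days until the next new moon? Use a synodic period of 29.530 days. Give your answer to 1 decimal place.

The next new moon completes the synodic month: 29.530 − 25.6 = 3.930 days.

3.9 days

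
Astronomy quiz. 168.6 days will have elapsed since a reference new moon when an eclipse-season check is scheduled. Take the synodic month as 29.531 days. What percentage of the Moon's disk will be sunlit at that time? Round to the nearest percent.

Reduce mod P: 168.6 − 5×29.531 = 20.94 d into the current lunation.
Elongation θ = 360° × 20.94/29.531 ≈ 255.3°.
With cos θ = (-0.253), the lit fraction is (1 − (-0.253))/2 ≈ 0.627, so 63%.

63%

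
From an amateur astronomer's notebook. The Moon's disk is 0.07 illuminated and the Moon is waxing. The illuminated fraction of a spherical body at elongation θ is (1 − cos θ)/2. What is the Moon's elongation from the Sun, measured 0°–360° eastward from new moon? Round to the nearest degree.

Invert f = (1 − cos θ)/2 to get cos θ = 1 − 2(0.07) = 0.860, hence θ₀ = arccos 0.860 = 30.7°.
The Moon is waxing (0°–180°), so θ = 30.7° directly.

31°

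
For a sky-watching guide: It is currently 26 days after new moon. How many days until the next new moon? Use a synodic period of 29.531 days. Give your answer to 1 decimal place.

3.5 days

One full lunation from the last new moon is 29.531 d; remaining = 29.531 − 26 = 3.531 d.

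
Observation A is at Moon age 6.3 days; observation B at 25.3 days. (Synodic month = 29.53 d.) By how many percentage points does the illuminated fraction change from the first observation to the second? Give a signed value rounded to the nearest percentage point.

-20 pp

First observation: θ = 360°·6.3/29.53 = 76.8°, so f = 0.386.
Second observation: θ = 308.4°, f = 0.189.
Δf = 0.189 − 0.386 = -0.197, i.e. -20 pp.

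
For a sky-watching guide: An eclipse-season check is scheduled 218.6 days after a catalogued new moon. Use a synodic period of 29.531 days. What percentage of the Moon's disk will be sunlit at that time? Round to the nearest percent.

218.6/29.531 = 7.402 lunations, so 7 complete cycles and 11.88 d into the next.
Elongation θ = 360° × 11.88/29.531 ≈ 144.9°.
cos 144.9° = (-0.818), so f = (1 − (-0.818))/2 = 0.909, so 91%.

91%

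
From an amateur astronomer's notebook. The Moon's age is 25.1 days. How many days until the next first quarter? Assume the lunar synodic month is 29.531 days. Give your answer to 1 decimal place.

First quarter occurs at elongation 90°, i.e. at age 29.531 × 90/360 = 7.383 d.
This lunation's first quarter (7.383 d) has passed, so add one period: 36.914 − 25.1 = 11.814 days.

11.8 days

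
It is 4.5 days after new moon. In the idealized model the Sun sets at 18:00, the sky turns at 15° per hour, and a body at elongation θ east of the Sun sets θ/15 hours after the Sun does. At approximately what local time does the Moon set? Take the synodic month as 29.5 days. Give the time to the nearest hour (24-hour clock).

22:00

Elongation θ = 360° × 4.5/29.5 ≈ 54.9°.
Delay after the Sun = 54.9° / (15°/h) ≈ 3.66 h.
18:00 + 3.66 h ≈ 21:40 → 22:00 to the nearest hour.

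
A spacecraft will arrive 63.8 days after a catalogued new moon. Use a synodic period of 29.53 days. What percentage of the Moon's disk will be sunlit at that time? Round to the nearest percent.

Reduce mod P: 63.8 − 2×29.53 = 4.74 d into the current lunation.
The Moon has covered 4.74/29.53 of its cycle, so θ ≈ 360° × 4.74/29.53 = 57.8°.
Illuminated fraction = (1 − cos 57.8°)/2 = (1 − 0.533)/2 ≈ 0.233, so 23%.

23%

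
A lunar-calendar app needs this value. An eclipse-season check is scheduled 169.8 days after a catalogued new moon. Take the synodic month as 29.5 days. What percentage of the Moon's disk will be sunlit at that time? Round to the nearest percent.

169.8 d spans 5 complete synodic months (5 × 29.5 = 147.50 d) plus 22.30 d.
The Moon has covered 22.30/29.5 of its cycle, so θ ≈ 360° × 22.30/29.5 = 272.1°.
Illuminated fraction = (1 − cos 272.1°)/2 = (1 − 0.037)/2 ≈ 0.481, so 48%.

48%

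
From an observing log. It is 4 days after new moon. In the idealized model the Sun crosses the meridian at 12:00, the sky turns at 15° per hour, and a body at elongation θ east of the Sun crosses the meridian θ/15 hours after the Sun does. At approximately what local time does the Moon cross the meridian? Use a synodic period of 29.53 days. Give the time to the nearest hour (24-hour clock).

The Moon has covered 4/29.53 of its cycle, so θ ≈ 360° × 4/29.53 = 48.8°.
The Moon trails the Sun by θ/15 = 48.8/15 ≈ 3.25 hours.
12:00 + 3.25 h ≈ 15:15 → 15:00 to the nearest hour.

15:00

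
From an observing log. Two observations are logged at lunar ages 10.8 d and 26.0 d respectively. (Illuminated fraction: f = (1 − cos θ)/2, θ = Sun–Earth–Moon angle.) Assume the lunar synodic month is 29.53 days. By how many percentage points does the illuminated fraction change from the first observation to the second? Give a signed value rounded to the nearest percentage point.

First observation: θ = 360°·10.8/29.53 = 131.7°, so f = 0.832.
Second observation: θ = 317.0°, f = 0.135.
Δf = 0.135 − 0.832 = -0.698, i.e. -70 pp.

-70 percentage points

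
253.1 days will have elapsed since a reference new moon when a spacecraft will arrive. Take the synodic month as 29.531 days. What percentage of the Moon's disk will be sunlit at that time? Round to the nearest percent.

95%

253.1/29.531 = 8.571 lunations, so 8 complete cycles and 16.85 d into the next.
Phase angle: θ = 360°·(16.85 d)/(29.531 d) = 205.4°.
With cos θ = (-0.903), the lit fraction is (1 − (-0.903))/2 ≈ 0.952, so 95%.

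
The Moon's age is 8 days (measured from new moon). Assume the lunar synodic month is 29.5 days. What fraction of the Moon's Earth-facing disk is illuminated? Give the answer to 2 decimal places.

Elongation θ = 360° × 8/29.5 ≈ 97.6°.
With cos θ = (-0.133), the lit fraction is (1 − (-0.133))/2 ≈ 0.566.

0.57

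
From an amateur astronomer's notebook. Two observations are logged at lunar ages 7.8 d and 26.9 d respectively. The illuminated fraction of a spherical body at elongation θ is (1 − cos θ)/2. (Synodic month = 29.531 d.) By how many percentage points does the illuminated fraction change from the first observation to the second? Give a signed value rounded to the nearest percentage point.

-47 percentage points

θ₁ = 360° × 7.8/29.531 = 95.1°, f₁ = (1 − cos θ₁)/2 = 0.544.
θ₂ = 360° × 26.9/29.531 = 327.9°, f₂ = (1 − cos θ₂)/2 = 0.076.
Change = f₂ − f₁ = -0.468 → -47 percentage points.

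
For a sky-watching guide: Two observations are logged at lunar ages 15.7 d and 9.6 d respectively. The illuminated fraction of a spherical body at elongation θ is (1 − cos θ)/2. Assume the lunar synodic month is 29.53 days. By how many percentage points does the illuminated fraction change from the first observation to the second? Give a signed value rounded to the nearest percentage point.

First observation: θ = 360°·15.7/29.53 = 191.4°, so f = 0.990.
Second observation: θ = 117.0°, f = 0.727.
Δf = 0.727 − 0.990 = -0.263, i.e. -26 pp.

-26 pp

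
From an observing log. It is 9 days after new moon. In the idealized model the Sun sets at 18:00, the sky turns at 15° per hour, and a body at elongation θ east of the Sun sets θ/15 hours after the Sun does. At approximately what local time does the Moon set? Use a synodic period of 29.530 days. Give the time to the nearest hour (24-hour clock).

01:00

The Moon has covered 9/29.530 of its cycle, so θ ≈ 360° × 9/29.530 = 109.7°.
Delay after the Sun = 109.7° / (15°/h) ≈ 7.31 h.
18:00 + 7.31 h ≈ 01:19 → 01:00 to the nearest hour.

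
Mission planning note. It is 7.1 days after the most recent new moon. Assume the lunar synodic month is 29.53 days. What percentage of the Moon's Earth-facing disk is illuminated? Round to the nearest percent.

The Moon has covered 7.1/29.53 of its cycle, so θ ≈ 360° × 7.1/29.53 = 86.6°.
With cos θ = 0.060, the lit fraction is (1 − 0.060)/2 ≈ 0.470, so 47%.

47%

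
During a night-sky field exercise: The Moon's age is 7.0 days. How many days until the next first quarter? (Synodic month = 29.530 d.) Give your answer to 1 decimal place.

First quarter occurs at elongation 90°, i.e. at age 29.530 × 90/360 = 7.383 d.
So 0.383 days remain (7.383 − 7.0).

0.4 days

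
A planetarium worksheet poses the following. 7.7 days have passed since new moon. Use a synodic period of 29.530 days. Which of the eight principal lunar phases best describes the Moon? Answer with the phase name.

θ ≈ 360° × 7.7/29.530 = 94°, which falls in the first quarter sector.

first quarter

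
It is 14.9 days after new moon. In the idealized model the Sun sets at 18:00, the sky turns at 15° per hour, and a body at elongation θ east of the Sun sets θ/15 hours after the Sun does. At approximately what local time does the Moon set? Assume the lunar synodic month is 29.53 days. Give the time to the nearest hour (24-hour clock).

06:00

The Moon has covered 14.9/29.53 of its cycle, so θ ≈ 360° × 14.9/29.53 = 181.6°.
Delay after the Sun = 181.6° / (15°/h) ≈ 12.11 h.
18:00 + 12.11 h ≈ 06:07 → 06:00 to the nearest hour.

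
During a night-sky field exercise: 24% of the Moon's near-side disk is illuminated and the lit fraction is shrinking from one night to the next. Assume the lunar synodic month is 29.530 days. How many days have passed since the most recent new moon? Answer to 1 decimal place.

24.7 days

From f = (1 − cos θ)/2: cos θ = 1 − 2×0.24 = 0.520; arccos → 58.7°.
A waning Moon lies in 180°–360°, so θ = 360° − 58.7° = 301.3°.
That fraction of the synodic month is 301.3/360 × 29.530 d ≈ 24.72 d.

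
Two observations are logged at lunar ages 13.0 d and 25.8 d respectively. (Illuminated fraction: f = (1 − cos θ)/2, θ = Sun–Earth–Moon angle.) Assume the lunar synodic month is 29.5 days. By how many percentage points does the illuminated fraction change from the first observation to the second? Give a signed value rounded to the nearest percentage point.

-82 pp

First observation: θ = 360°·13.0/29.5 = 158.6°, so f = 0.966.
Second observation: θ = 314.8°, f = 0.147.
Δf = 0.147 − 0.966 = -0.818, i.e. -82 pp.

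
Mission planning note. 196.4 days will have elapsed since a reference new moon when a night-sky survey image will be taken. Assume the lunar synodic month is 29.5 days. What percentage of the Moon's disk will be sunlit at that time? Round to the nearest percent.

77%

Reduce mod P: 196.4 − 6×29.5 = 19.40 d into the current lunation.
Phase angle: θ = 360°·(19.40 d)/(29.5 d) = 236.7°.
With cos θ = (-0.548), the lit fraction is (1 − (-0.548))/2 ≈ 0.774, so 77%.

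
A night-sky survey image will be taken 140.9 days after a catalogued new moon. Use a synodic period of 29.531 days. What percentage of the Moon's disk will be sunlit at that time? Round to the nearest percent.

43%

Reduce mod P: 140.9 − 4×29.531 = 22.78 d into the current lunation.
The Moon has covered 22.78/29.531 of its cycle, so θ ≈ 360° × 22.78/29.531 = 277.7°.
With cos θ = 0.133, the lit fraction is (1 − 0.133)/2 ≈ 0.433, so 43%.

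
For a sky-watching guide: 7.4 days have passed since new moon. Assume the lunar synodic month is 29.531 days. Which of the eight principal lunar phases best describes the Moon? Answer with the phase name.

θ ≈ 360° × 7.4/29.531 = 90°, which falls in the first quarter sector.

first quarter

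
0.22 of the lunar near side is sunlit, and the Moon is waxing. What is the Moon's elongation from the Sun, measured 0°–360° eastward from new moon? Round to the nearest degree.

cos θ = 1 − 2f = 0.560, giving a principal value of 55.9°.
Waxing ⇒ before full, so θ = 55.9°.

56°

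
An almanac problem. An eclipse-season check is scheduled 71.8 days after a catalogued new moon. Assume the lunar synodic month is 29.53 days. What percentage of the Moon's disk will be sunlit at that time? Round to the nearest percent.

71.8/29.53 = 2.431 lunations, so 2 complete cycles and 12.74 d into the next.
Phase angle: θ = 360°·(12.74 d)/(29.53 d) = 155.3°.
Illuminated fraction = (1 − cos 155.3°)/2 = (1 − (-0.909))/2 ≈ 0.954, so 95%.

95%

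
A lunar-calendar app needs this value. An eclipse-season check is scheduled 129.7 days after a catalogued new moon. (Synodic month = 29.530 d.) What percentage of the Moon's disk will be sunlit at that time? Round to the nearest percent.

89%

Reduce mod P: 129.7 − 4×29.530 = 11.58 d into the current lunation.
The Moon has covered 11.58/29.530 of its cycle, so θ ≈ 360° × 11.58/29.530 = 141.2°.
Illuminated fraction = (1 − cos 141.2°)/2 = (1 − (-0.779))/2 ≈ 0.890, so 89%.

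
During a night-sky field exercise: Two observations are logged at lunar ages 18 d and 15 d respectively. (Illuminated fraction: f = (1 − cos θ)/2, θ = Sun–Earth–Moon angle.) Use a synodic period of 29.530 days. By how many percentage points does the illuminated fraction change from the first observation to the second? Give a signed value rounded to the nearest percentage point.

+11 percentage points

θ₁ = 360° × 18/29.530 = 219.4°, f₁ = (1 − cos θ₁)/2 = 0.886.
θ₂ = 360° × 15/29.530 = 182.9°, f₂ = (1 − cos θ₂)/2 = 0.999.
Change = f₂ − f₁ = +0.113 → +11 percentage points.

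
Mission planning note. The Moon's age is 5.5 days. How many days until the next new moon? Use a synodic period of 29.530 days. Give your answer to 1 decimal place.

One full lunation from the last new moon is 29.530 d; remaining = 29.530 − 5.5 = 24.030 d.

24.0 days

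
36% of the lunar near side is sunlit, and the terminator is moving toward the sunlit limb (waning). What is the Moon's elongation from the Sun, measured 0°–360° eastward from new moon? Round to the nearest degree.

Invert f = (1 − cos θ)/2 to get cos θ = 1 − 2(0.36) = 0.280, hence θ₀ = arccos 0.280 = 73.7°.
Since the Moon is past full (waning), take the reflex angle: θ = 360° − 73.7° = 286.3°.

286°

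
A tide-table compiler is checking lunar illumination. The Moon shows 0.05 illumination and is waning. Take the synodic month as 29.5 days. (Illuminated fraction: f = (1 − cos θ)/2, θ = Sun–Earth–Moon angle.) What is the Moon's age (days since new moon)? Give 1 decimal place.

27.4 days

Invert f = (1 − cos θ)/2 to get cos θ = 1 − 2(0.05) = 0.900, hence θ₀ = arccos 0.900 = 25.8°.
A waning Moon lies in 180°–360°, so θ = 360° − 25.8° = 334.2°.
That fraction of the synodic month is 334.2/360 × 29.5 d ≈ 27.38 d.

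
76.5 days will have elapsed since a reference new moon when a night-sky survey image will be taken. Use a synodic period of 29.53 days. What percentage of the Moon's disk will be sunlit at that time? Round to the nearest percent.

76.5 d spans 2 complete synodic months (2 × 29.53 = 59.06 d) plus 17.44 d.
The Moon has covered 17.44/29.53 of its cycle, so θ ≈ 360° × 17.44/29.53 = 212.6°.
cos 212.6° = (-0.842), so f = (1 − (-0.842))/2 = 0.921, so 92%.

92%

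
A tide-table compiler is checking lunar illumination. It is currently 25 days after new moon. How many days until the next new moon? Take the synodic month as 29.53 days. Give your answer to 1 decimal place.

4.5 days

The next new moon completes the synodic month: 29.53 − 25 = 4.530 days.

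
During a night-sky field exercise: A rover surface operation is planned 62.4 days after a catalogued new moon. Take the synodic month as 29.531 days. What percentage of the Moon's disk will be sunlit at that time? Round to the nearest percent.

Reduce mod P: 62.4 − 2×29.531 = 3.34 d into the current lunation.
Phase angle: θ = 360°·(3.34 d)/(29.531 d) = 40.7°.
With cos θ = 0.758, the lit fraction is (1 − 0.758)/2 ≈ 0.121, so 12%.

12%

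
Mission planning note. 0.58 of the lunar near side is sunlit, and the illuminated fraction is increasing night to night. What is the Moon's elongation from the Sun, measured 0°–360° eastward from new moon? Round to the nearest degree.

99°

cos θ = 1 − 2f = -0.160, giving a principal value of 99.2°.
Before full moon the principal value applies: θ = 99.2°.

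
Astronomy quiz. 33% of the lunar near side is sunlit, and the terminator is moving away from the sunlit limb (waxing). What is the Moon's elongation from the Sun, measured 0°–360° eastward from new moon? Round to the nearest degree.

From f = (1 − cos θ)/2: cos θ = 1 − 2×0.33 = 0.340; arccos → 70.1°.
Before full moon the principal value applies: θ = 70.1°.

70°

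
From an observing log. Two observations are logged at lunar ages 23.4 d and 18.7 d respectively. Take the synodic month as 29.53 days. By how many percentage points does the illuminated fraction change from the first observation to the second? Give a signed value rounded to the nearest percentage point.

+47 pp

θ₁ = 360° × 23.4/29.53 = 285.3°, f₁ = (1 − cos θ₁)/2 = 0.368.
θ₂ = 360° × 18.7/29.53 = 228.0°, f₂ = (1 − cos θ₂)/2 = 0.835.
Change = f₂ − f₁ = +0.466 → +47 percentage points.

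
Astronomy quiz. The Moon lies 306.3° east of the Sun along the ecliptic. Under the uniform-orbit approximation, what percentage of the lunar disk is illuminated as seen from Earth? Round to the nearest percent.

cos 306.3° = 0.592, so f = (1 − 0.592)/2 = 0.204, i.e. 20%.

20%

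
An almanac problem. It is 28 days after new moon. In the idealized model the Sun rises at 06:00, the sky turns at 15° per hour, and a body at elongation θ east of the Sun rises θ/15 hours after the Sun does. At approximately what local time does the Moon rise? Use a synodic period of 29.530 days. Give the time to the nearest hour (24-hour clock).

05:00

Phase angle: θ = 360°·(28 d)/(29.530 d) = 341.3°.
At 15° of sky rotation per hour, 341.3° corresponds to a 22.76 h lag.
06:00 + 22.76 h ≈ 04:45 → 05:00 to the nearest hour.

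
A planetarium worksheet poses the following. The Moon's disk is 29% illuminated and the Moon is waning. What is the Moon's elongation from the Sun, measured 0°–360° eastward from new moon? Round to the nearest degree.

295°

cos θ = 1 − 2f = 0.420, giving a principal value of 65.2°.
A waning Moon lies in 180°–360°, so θ = 360° − 65.2° = 294.8°.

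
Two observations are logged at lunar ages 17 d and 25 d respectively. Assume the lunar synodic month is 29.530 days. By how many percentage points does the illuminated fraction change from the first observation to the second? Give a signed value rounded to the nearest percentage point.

-73 percentage points

First observation: θ = 360°·17/29.530 = 207.2°, so f = 0.945.
Second observation: θ = 304.8°, f = 0.215.
Δf = 0.215 − 0.945 = -0.730, i.e. -73 pp.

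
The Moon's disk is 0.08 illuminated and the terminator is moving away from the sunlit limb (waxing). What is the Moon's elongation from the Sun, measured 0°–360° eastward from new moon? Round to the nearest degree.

33°

Invert f = (1 − cos θ)/2 to get cos θ = 1 − 2(0.08) = 0.840, hence θ₀ = arccos 0.840 = 32.9°.
The Moon is waxing (0°–180°), so θ = 32.9° directly.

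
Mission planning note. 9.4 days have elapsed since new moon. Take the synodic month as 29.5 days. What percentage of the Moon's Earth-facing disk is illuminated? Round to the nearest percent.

Elongation θ = 360° × 9.4/29.5 ≈ 114.7°.
cos 114.7° = (-0.418), so f = (1 − (-0.418))/2 = 0.709, so 71%.

71%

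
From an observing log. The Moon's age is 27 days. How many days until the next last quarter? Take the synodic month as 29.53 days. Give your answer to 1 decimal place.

Last quarter is 0.75 of the way through the cycle: age 0.75 × 29.53 = 22.148 d.
Already past this cycle's last quarter; the next is at 22.148 + 29.53 = 51.678 d, so 51.678 − 27 = 24.678 days.

24.7 days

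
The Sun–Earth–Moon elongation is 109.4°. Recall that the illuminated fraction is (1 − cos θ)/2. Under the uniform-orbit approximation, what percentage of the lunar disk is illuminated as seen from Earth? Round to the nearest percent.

f = (1 − cos 109.4°)/2 = (1 − (-0.332))/2 ≈ 0.666, i.e. 67%.

67%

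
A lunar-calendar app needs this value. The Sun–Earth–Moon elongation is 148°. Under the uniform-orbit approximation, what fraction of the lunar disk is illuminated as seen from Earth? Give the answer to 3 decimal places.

0.924

Half-versine of 148°: (1 − (-0.848))/2 = 0.924.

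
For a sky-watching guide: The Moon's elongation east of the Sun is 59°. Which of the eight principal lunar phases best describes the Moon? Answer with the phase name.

The waxing crescent sector spans roughly 22°–68°; 59° falls inside it.

waxing crescent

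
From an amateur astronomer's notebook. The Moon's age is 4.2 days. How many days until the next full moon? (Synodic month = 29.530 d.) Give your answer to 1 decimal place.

Full moon is 0.5 of the way through the cycle: age 0.5 × 29.530 = 14.765 d.
So 10.565 days remain (14.765 − 4.2).

10.6 days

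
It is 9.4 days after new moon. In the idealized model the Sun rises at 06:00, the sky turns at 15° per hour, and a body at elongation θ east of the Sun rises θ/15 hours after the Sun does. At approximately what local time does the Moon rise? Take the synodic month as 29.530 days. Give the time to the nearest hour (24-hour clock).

The Moon has covered 9.4/29.530 of its cycle, so θ ≈ 360° × 9.4/29.530 = 114.6°.
At 15° of sky rotation per hour, 114.6° corresponds to a 7.64 h lag.
06:00 + 7.64 h ≈ 13:38 → 14:00 to the nearest hour.

14:00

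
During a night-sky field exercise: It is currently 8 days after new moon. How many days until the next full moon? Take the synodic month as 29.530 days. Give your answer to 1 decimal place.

Full moon occurs at elongation 180°, i.e. at age 29.530 × 180/360 = 14.765 d.
So 6.765 days remain (14.765 − 8).

6.8 days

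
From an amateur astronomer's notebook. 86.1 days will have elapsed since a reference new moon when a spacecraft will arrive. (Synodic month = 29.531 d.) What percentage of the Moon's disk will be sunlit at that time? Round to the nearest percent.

7%

86.1/29.531 = 2.916 lunations, so 2 complete cycles and 27.04 d into the next.
Elongation θ = 360° × 27.04/29.531 ≈ 329.6°.
Illuminated fraction = (1 − cos 329.6°)/2 = (1 − 0.863)/2 ≈ 0.069, so 7%.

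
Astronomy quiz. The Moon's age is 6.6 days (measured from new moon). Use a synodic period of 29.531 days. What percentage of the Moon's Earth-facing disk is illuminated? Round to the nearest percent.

42%

Elongation θ = 360° × 6.6/29.531 ≈ 80.5°.
Illuminated fraction = (1 − cos 80.5°)/2 = (1 − 0.166)/2 ≈ 0.417, so 42%.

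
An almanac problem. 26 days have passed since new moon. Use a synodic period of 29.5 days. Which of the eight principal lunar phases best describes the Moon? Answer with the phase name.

At 26/29.5 of the cycle, θ ≈ 317° — the waning crescent range.

waning crescent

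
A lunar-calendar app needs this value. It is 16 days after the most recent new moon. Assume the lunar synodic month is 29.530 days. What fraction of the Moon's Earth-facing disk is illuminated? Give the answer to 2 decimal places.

The Moon has covered 16/29.530 of its cycle, so θ ≈ 360° × 16/29.530 = 195.1°.
cos 195.1° = (-0.966), so f = (1 − (-0.966))/2 = 0.983.

0.98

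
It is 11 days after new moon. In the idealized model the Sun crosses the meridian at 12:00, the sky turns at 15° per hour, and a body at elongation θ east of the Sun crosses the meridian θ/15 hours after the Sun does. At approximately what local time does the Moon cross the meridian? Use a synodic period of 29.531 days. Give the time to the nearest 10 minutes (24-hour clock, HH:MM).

21:00

The Moon has covered 11/29.531 of its cycle, so θ ≈ 360° × 11/29.531 = 134.1°.
Delay after the Sun = 134.1° / (15°/h) ≈ 8.94 h.
12:00 + 8.940 h ≈ 20:56 → 21:00 to the nearest ten minutes.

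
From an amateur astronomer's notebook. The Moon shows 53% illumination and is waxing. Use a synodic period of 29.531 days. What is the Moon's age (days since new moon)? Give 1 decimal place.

cos θ = 1 − 2f = -0.060, giving a principal value of 93.4°.
Before full moon the principal value applies: θ = 93.4°.
At 360°/29.531 d per day, 93.4° corresponds to 7.66 days.

7.7 days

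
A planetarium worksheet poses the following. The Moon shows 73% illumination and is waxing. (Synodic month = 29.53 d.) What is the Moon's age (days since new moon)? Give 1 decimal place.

9.6 days

From f = (1 − cos θ)/2: cos θ = 1 − 2×0.73 = -0.460; arccos → 117.4°.
The Moon is waxing (0°–180°), so θ = 117.4° directly.
Age = 29.53 × 117.4°/360° ≈ 9.63 days.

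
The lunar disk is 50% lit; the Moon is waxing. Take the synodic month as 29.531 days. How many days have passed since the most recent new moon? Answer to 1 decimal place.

Invert f = (1 − cos θ)/2 to get cos θ = 1 − 2(0.50) = 0.000, hence θ₀ = arccos 0.000 = 90.0°.
Before full moon the principal value applies: θ = 90.0°.
Age = 29.531 × 90.0°/360° ≈ 7.38 days.

7.4 days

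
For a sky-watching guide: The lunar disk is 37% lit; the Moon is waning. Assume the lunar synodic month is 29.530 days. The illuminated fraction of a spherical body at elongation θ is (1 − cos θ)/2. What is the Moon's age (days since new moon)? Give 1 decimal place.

From f = (1 − cos θ)/2: cos θ = 1 − 2×0.37 = 0.260; arccos → 74.9°.
Waning ⇒ past full, so θ = 360° − 74.9° = 285.1°.
At 360°/29.530 d per day, 285.1° corresponds to 23.38 days.

23.4 days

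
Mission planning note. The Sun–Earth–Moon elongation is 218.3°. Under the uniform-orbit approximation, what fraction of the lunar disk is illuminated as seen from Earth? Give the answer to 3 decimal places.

0.892

cos 218.3° = (-0.785), so f = (1 − (-0.785))/2 = 0.892.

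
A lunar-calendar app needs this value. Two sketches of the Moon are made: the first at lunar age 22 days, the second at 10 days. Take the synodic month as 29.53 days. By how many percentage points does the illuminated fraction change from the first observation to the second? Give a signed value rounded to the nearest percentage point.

First observation: θ = 360°·22/29.53 = 268.2°, so f = 0.516.
Second observation: θ = 121.9°, f = 0.764.
Δf = 0.764 − 0.516 = +0.249, i.e. +25 pp.

+25 pp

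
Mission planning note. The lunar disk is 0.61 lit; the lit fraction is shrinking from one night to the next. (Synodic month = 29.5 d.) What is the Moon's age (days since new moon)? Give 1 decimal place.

21.1 days

cos θ = 1 − 2f = -0.220, giving a principal value of 102.7°.
Waning ⇒ past full, so θ = 360° − 102.7° = 257.3°.
At 360°/29.5 d per day, 257.3° corresponds to 21.08 days.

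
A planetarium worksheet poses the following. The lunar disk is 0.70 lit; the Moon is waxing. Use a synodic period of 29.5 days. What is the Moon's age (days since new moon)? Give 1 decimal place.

9.3 days

Invert f = (1 − cos θ)/2 to get cos θ = 1 − 2(0.70) = -0.400, hence θ₀ = arccos -0.400 = 113.6°.
Waxing ⇒ before full, so θ = 113.6°.
At 360°/29.5 d per day, 113.6° corresponds to 9.31 days.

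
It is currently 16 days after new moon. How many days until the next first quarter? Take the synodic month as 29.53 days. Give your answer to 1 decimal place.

20.9 days

First quarter occurs at elongation 90°, i.e. at age 29.53 × 90/360 = 7.383 d.
Already past this cycle's first quarter; the next is at 7.383 + 29.53 = 36.913 d, so 36.913 − 16 = 20.913 days.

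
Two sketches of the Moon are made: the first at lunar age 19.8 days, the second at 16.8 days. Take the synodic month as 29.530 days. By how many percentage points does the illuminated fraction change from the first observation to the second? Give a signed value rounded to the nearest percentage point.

First observation: θ = 360°·19.8/29.530 = 241.4°, so f = 0.739.
Second observation: θ = 204.8°, f = 0.954.
Δf = 0.954 − 0.739 = +0.214, i.e. +21 pp.

+21 pp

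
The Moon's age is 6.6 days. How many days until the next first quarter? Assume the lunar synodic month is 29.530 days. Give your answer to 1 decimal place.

First quarter occurs at elongation 90°, i.e. at age 29.530 × 90/360 = 7.383 d.
That is 7.383 − 6.6 = 0.783 days ahead.

0.8 days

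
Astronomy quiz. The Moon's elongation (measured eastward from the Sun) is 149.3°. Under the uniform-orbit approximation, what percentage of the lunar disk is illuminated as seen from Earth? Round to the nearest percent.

93%

Half-versine of 149.3°: (1 − (-0.860))/2 = 0.930, i.e. 93%.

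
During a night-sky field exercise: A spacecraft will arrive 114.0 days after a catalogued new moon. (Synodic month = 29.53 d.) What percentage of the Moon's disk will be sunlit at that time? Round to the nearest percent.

114.0 d spans 3 complete synodic months (3 × 29.53 = 88.59 d) plus 25.41 d.
The Moon has covered 25.41/29.53 of its cycle, so θ ≈ 360° × 25.41/29.53 = 309.8°.
cos 309.8° = 0.640, so f = (1 − 0.640)/2 = 0.180, so 18%.

18%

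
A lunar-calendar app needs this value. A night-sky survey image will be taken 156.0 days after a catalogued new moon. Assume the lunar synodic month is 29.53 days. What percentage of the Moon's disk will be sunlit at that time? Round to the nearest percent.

60%

156.0/29.53 = 5.283 lunations, so 5 complete cycles and 8.35 d into the next.
Phase angle: θ = 360°·(8.35 d)/(29.53 d) = 101.8°.
With cos θ = (-0.204), the lit fraction is (1 − (-0.204))/2 ≈ 0.602, so 60%.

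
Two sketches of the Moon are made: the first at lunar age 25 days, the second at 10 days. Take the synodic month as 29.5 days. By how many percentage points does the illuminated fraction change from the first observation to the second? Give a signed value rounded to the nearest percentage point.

+55 percentage points

θ₁ = 360° × 25/29.5 = 305.1°, f₁ = (1 − cos θ₁)/2 = 0.213.
θ₂ = 360° × 10/29.5 = 122.0°, f₂ = (1 − cos θ₂)/2 = 0.765.
Change = f₂ − f₁ = +0.553 → +55 percentage points.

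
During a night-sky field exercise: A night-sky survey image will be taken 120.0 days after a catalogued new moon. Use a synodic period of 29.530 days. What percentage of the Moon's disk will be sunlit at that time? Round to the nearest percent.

120.0 d spans 4 complete synodic months (4 × 29.530 = 118.12 d) plus 1.88 d.
Phase angle: θ = 360°·(1.88 d)/(29.530 d) = 22.9°.
With cos θ = 0.921, the lit fraction is (1 − 0.921)/2 ≈ 0.039, so 4%.

4%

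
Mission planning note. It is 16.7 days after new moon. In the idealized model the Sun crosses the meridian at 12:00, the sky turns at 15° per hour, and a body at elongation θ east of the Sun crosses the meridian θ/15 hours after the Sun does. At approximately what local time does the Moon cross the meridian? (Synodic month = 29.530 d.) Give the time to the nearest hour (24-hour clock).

Elongation θ = 360° × 16.7/29.530 ≈ 203.6°.
The Moon trails the Sun by θ/15 = 203.6/15 ≈ 13.57 hours.
12:00 + 13.57 h ≈ 01:34 → 02:00 to the nearest hour.

02:00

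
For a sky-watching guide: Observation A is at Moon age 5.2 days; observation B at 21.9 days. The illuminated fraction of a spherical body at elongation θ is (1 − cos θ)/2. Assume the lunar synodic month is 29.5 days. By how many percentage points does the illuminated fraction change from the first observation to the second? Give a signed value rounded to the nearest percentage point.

+25 percentage points

θ₁ = 360° × 5.2/29.5 = 63.5°, f₁ = (1 − cos θ₁)/2 = 0.277.
θ₂ = 360° × 21.9/29.5 = 267.3°, f₂ = (1 − cos θ₂)/2 = 0.524.
Change = f₂ − f₁ = +0.247 → +25 percentage points.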